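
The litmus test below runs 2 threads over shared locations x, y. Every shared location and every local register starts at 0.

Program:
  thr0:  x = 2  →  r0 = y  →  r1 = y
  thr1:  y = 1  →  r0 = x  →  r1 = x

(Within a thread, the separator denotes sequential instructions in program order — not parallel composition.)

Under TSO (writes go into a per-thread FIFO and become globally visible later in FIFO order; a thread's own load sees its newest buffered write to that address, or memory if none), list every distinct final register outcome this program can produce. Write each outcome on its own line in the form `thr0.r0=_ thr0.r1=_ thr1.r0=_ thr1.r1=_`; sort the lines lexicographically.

outcome vector order: (thr0.r0,thr0.r1,thr1.r0,thr1.r1)
|TSO outcomes| = 9

thr0.r0=0 thr0.r1=0 thr1.r0=0 thr1.r1=0
thr0.r0=0 thr0.r1=0 thr1.r0=0 thr1.r1=2
thr0.r0=0 thr0.r1=0 thr1.r0=2 thr1.r1=2
thr0.r0=0 thr0.r1=1 thr1.r0=0 thr1.r1=0
thr0.r0=0 thr0.r1=1 thr1.r0=0 thr1.r1=2
thr0.r0=0 thr0.r1=1 thr1.r0=2 thr1.r1=2
thr0.r0=1 thr0.r1=1 thr1.r0=0 thr1.r1=0
thr0.r0=1 thr0.r1=1 thr1.r0=0 thr1.r1=2
thr0.r0=1 thr0.r1=1 thr1.r0=2 thr1.r1=2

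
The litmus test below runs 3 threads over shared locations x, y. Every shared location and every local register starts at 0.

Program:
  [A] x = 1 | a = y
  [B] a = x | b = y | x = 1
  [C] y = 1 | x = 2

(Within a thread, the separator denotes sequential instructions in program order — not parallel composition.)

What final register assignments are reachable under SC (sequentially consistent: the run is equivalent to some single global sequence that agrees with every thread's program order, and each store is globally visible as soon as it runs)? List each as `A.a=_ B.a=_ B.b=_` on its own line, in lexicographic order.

A.a=0 B.a=0 B.b=0
A.a=0 B.a=0 B.b=1
A.a=0 B.a=1 B.b=0
A.a=0 B.a=1 B.b=1
A.a=0 B.a=2 B.b=1
A.a=1 B.a=0 B.b=0
A.a=1 B.a=0 B.b=1
A.a=1 B.a=1 B.b=0
A.a=1 B.a=1 B.b=1
A.a=1 B.a=2 B.b=1

outcome vector order: (A.a,B.a,B.b)
|SC outcomes| = 10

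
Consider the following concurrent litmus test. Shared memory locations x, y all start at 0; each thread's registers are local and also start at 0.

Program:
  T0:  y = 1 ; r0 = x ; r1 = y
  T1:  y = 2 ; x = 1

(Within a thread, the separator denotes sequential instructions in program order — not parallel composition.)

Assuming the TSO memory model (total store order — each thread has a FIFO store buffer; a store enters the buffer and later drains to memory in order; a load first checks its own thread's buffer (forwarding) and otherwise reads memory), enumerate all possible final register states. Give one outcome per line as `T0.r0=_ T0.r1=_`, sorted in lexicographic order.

outcome vector order: (T0.r0,T0.r1)
|TSO outcomes| = 4

T0.r0=0 T0.r1=1
T0.r0=0 T0.r1=2
T0.r0=1 T0.r1=1
T0.r0=1 T0.r1=2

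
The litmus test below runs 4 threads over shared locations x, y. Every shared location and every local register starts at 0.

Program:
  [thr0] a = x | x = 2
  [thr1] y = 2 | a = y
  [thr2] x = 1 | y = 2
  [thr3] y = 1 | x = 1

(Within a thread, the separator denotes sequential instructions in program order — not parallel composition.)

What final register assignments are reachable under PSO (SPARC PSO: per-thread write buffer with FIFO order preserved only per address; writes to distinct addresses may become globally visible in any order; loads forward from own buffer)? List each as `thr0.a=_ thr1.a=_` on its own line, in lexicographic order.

outcome vector order: (thr0.a,thr1.a)
|PSO outcomes| = 4

thr0.a=0 thr1.a=1
thr0.a=0 thr1.a=2
thr0.a=1 thr1.a=1
thr0.a=1 thr1.a=2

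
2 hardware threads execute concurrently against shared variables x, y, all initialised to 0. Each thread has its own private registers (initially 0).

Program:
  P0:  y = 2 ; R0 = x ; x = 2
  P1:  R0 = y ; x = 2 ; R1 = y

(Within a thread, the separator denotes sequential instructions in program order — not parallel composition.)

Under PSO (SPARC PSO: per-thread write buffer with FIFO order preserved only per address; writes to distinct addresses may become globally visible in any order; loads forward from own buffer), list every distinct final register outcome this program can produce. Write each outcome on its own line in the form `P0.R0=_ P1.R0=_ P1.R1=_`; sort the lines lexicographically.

outcome vector order: (P0.R0,P1.R0,P1.R1)
|PSO outcomes| = 6

P0.R0=0 P1.R0=0 P1.R1=0
P0.R0=0 P1.R0=0 P1.R1=2
P0.R0=0 P1.R0=2 P1.R1=2
P0.R0=2 P1.R0=0 P1.R1=0
P0.R0=2 P1.R0=0 P1.R1=2
P0.R0=2 P1.R0=2 P1.R1=2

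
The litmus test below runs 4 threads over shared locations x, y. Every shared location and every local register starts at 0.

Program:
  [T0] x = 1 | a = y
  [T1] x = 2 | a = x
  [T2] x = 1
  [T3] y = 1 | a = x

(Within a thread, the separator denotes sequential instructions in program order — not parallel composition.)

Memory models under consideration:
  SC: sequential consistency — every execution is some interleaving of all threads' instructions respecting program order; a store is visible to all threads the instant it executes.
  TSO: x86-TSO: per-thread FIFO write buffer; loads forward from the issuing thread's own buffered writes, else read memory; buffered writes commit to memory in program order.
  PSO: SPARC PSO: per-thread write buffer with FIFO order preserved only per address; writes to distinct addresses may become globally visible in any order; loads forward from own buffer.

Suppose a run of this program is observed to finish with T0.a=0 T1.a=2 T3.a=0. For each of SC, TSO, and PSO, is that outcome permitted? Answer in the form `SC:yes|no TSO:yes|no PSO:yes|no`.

outcome vector order: (T0.a,T1.a,T3.a)
[SC] allowed = {<0 1 1>, <0 1 2>, <0 2 1>, <0 2 2>, <1 1 0>, <1 1 1>, <1 1 2>, <1 2 0>, <1 2 1>, <1 2 2>}
[TSO] allowed = {<0 1 0>, <0 1 1>, <0 1 2>, <0 2 0>, <0 2 1>, <0 2 2>, <1 1 0>, <1 1 1>, <1 1 2>, <1 2 0>, <1 2 1>, <1 2 2>}
[PSO] allowed = {<0 1 0>, <0 1 1>, <0 1 2>, <0 2 0>, <0 2 1>, <0 2 2>, <1 1 0>, <1 1 1>, <1 1 2>, <1 2 0>, <1 2 1>, <1 2 2>}
target <0 2 0> ∈ {TSO,PSO}

SC:no TSO:yes PSO:yes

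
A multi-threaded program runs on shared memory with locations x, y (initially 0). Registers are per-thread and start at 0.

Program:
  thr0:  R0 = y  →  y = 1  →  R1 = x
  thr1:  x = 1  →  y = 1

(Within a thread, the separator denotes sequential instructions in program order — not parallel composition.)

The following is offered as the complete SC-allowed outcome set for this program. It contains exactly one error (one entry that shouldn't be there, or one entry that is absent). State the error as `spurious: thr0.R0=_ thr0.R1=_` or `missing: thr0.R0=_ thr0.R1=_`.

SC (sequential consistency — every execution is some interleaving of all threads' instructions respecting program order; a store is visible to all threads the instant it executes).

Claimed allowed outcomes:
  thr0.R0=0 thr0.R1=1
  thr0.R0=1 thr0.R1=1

missing: thr0.R0=0 thr0.R1=0

outcome vector order: (thr0.R0,thr0.R1)
SC (3): 00 01 11
SC∖claimed = {00}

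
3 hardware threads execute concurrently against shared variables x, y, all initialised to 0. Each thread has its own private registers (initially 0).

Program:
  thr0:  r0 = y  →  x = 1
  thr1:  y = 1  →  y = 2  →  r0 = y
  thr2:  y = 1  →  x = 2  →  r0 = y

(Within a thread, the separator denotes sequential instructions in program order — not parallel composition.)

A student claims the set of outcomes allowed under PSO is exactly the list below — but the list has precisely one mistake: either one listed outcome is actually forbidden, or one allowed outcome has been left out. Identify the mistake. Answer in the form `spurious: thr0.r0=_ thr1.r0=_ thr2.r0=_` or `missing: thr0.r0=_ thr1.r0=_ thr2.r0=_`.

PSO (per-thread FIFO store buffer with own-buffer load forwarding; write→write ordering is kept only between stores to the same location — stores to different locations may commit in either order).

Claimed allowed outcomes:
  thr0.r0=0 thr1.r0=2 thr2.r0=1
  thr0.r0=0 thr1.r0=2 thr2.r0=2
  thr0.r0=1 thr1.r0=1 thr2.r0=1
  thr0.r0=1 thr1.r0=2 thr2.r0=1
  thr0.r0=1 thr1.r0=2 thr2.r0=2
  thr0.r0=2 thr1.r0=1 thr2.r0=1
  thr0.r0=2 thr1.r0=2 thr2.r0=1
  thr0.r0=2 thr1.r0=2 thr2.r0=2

missing: thr0.r0=0 thr1.r0=1 thr2.r0=1

outcome vector order: (thr0.r0,thr1.r0,thr2.r0)
under PSO → 011 021 022 111 121 122 211 221 222
PSO∖claimed = {011}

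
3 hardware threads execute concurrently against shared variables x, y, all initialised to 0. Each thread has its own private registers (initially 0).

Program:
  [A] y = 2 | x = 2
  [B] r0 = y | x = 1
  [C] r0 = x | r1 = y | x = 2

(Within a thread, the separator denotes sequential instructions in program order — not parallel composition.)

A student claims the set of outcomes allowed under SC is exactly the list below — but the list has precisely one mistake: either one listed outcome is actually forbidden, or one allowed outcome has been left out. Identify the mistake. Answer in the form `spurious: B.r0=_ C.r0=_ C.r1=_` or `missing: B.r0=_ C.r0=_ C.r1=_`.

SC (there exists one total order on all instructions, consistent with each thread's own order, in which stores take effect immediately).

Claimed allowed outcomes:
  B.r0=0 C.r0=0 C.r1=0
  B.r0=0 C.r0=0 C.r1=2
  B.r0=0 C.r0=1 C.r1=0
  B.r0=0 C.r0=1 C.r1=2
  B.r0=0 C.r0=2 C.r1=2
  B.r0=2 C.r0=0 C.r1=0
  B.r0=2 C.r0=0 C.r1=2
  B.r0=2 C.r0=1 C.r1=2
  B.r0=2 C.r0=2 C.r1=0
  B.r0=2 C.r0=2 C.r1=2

spurious: B.r0=2 C.r0=2 C.r1=0

outcome vector order: (B.r0,C.r0,C.r1)
SC: 9 outcomes — {000, 002, 010, 012, 022, 200, 202, 212, 222}
claimed∖SC = {220}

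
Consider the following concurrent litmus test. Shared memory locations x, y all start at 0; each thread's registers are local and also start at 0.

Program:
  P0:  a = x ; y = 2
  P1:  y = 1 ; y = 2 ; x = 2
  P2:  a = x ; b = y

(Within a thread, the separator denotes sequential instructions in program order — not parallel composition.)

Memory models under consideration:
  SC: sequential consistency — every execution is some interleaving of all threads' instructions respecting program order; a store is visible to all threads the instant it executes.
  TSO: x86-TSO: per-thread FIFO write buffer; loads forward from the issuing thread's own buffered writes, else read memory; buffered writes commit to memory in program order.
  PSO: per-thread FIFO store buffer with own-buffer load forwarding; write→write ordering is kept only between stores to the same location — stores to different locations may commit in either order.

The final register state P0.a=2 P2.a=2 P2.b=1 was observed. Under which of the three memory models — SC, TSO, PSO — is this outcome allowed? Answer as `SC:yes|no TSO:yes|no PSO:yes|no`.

SC:no TSO:no PSO:yes

outcome vector order: (P0.a,P2.a,P2.b)
SC (8): (0,0,0), (0,0,1), (0,0,2), (0,2,2), (2,0,0), (2,0,1), (2,0,2), (2,2,2)
TSO (8): (0,0,0), (0,0,1), (0,0,2), (0,2,2), (2,0,0), (2,0,1), (2,0,2), (2,2,2)
PSO (12): (0,0,0), (0,0,1), (0,0,2), (0,2,0), (0,2,1), (0,2,2), (2,0,0), (2,0,1), (2,0,2), (2,2,0), (2,2,1), (2,2,2)
target (2,2,1) ∈ {PSO}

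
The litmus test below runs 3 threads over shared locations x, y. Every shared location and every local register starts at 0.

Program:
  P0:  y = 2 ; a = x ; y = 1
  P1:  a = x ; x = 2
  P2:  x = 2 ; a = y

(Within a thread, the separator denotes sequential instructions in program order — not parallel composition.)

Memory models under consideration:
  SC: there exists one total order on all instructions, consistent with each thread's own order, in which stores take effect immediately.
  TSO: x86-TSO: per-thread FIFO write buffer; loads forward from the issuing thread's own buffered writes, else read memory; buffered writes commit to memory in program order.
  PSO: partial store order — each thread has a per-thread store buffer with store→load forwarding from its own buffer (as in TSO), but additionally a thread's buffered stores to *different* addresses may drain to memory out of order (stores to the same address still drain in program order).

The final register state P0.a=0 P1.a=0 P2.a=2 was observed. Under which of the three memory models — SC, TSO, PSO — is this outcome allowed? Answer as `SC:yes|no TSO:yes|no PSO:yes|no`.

SC:yes TSO:yes PSO:yes

outcome vector order: (P0.a,P1.a,P2.a)
under SC → 001; 002; 021; 022; 200; 201; 202; 220; 221; 222
under TSO → 000; 001; 002; 020; 021; 022; 200; 201; 202; 220; 221; 222
under PSO → 000; 001; 002; 020; 021; 022; 200; 201; 202; 220; 221; 222
target 002 ∈ {SC,TSO,PSO}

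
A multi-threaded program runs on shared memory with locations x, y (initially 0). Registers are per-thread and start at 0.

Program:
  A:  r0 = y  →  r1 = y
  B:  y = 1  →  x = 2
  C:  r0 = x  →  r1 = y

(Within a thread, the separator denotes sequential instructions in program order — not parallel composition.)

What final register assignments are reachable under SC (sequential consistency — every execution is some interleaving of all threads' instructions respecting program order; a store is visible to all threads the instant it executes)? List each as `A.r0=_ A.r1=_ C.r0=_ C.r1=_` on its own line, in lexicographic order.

A.r0=0 A.r1=0 C.r0=0 C.r1=0
A.r0=0 A.r1=0 C.r0=0 C.r1=1
A.r0=0 A.r1=0 C.r0=2 C.r1=1
A.r0=0 A.r1=1 C.r0=0 C.r1=0
A.r0=0 A.r1=1 C.r0=0 C.r1=1
A.r0=0 A.r1=1 C.r0=2 C.r1=1
A.r0=1 A.r1=1 C.r0=0 C.r1=0
A.r0=1 A.r1=1 C.r0=0 C.r1=1
A.r0=1 A.r1=1 C.r0=2 C.r1=1

outcome vector order: (A.r0,A.r1,C.r0,C.r1)
|SC outcomes| = 9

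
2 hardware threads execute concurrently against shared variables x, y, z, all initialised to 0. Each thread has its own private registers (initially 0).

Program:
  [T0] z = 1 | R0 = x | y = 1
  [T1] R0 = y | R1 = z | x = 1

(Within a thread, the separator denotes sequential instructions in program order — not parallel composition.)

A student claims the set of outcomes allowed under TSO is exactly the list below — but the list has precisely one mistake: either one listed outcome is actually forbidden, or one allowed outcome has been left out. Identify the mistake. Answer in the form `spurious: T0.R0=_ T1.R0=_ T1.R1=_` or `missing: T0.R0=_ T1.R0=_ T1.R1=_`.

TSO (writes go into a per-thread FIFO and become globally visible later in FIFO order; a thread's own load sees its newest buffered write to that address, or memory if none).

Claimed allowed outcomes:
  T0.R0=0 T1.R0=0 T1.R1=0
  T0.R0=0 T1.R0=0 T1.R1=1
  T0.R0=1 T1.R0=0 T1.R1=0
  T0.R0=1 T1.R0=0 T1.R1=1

outcome vector order: (T0.R0,T1.R0,T1.R1)
TSO: 5 outcomes — {0/0/0; 0/0/1; 0/1/1; 1/0/0; 1/0/1}
TSO∖claimed = {0/1/1}

missing: T0.R0=0 T1.R0=1 T1.R1=1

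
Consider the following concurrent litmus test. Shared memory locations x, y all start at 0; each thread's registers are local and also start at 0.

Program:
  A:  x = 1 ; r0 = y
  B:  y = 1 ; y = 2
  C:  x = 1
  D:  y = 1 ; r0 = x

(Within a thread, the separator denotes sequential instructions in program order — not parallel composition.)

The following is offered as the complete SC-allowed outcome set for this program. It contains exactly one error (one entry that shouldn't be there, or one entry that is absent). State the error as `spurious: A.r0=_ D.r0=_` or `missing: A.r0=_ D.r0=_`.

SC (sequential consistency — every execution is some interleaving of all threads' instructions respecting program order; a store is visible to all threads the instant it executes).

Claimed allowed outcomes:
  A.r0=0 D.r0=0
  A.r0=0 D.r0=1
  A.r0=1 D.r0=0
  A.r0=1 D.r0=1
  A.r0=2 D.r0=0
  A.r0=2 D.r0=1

outcome vector order: (A.r0,D.r0)
SC (5): <0 1>, <1 0>, <1 1>, <2 0>, <2 1>
claimed∖SC = {<0 0>}

spurious: A.r0=0 D.r0=0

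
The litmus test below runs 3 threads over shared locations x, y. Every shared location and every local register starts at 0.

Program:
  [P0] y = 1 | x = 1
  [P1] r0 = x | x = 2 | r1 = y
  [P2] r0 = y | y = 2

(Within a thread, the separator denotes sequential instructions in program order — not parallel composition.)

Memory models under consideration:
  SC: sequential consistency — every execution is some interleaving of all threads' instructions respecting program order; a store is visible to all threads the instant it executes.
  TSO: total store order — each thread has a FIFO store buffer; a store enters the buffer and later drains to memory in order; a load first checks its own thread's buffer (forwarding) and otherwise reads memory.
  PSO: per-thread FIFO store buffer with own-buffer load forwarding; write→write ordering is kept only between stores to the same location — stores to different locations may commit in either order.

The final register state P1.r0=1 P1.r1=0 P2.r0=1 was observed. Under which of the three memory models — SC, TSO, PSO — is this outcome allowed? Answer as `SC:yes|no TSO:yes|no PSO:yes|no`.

SC:no TSO:no PSO:yes

outcome vector order: (P1.r0,P1.r1,P2.r0)
under SC → 000; 001; 010; 011; 020; 021; 110; 111; 120; 121
under TSO → 000; 001; 010; 011; 020; 021; 110; 111; 120; 121
under PSO → 000; 001; 010; 011; 020; 021; 100; 101; 110; 111; 120; 121
target 101 ∈ {PSO}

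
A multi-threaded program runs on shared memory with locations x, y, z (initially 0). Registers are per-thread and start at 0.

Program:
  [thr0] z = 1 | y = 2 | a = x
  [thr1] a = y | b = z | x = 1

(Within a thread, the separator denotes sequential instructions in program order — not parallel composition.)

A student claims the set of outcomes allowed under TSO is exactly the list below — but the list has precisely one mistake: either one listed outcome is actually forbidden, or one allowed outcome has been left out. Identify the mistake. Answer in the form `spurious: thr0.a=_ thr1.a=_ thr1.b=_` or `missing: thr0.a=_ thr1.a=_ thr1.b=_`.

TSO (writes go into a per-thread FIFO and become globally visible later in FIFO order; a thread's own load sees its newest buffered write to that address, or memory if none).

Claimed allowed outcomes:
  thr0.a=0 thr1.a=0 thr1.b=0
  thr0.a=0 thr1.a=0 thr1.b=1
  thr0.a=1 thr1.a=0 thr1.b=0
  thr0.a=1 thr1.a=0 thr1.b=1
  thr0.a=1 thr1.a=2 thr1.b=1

missing: thr0.a=0 thr1.a=2 thr1.b=1

outcome vector order: (thr0.a,thr1.a,thr1.b)
TSO (6): (0,0,0) (0,0,1) (0,2,1) (1,0,0) (1,0,1) (1,2,1)
TSO∖claimed = {(0,2,1)}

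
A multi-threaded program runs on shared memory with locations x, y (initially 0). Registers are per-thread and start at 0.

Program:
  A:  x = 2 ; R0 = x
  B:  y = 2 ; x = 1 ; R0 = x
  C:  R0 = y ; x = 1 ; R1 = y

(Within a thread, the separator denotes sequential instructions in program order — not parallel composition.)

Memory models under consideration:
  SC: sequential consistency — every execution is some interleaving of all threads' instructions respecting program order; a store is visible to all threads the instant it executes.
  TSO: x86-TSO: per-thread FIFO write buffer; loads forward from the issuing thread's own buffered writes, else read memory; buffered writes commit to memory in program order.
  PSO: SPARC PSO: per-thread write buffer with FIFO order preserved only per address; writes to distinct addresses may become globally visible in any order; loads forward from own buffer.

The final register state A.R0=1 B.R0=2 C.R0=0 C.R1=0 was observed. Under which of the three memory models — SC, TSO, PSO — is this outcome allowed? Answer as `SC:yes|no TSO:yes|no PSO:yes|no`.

outcome vector order: (A.R0,B.R0,C.R0,C.R1)
SC (11): 1/1/0/0; 1/1/0/2; 1/1/2/2; 1/2/0/2; 1/2/2/2; 2/1/0/0; 2/1/0/2; 2/1/2/2; 2/2/0/0; 2/2/0/2; 2/2/2/2
TSO (12): 1/1/0/0; 1/1/0/2; 1/1/2/2; 1/2/0/0; 1/2/0/2; 1/2/2/2; 2/1/0/0; 2/1/0/2; 2/1/2/2; 2/2/0/0; 2/2/0/2; 2/2/2/2
PSO (12): 1/1/0/0; 1/1/0/2; 1/1/2/2; 1/2/0/0; 1/2/0/2; 1/2/2/2; 2/1/0/0; 2/1/0/2; 2/1/2/2; 2/2/0/0; 2/2/0/2; 2/2/2/2
target 1/2/0/0 ∈ {TSO,PSO}

SC:no TSO:yes PSO:yes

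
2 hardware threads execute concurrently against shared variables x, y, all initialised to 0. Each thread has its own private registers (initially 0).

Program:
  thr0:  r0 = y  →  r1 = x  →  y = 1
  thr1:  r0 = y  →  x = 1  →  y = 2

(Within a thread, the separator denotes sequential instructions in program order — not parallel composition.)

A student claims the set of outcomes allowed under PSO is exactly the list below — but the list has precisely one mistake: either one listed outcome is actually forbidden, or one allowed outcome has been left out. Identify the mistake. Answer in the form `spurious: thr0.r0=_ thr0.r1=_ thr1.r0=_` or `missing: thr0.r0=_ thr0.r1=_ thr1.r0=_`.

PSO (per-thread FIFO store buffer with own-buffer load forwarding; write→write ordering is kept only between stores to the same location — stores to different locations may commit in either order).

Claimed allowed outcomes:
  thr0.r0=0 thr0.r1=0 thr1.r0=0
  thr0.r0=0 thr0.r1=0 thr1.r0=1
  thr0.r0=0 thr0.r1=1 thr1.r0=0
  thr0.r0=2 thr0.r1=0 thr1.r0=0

outcome vector order: (thr0.r0,thr0.r1,thr1.r0)
PSO: 5 outcomes — {(0,0,0) (0,0,1) (0,1,0) (2,0,0) (2,1,0)}
PSO∖claimed = {(2,1,0)}

missing: thr0.r0=2 thr0.r1=1 thr1.r0=0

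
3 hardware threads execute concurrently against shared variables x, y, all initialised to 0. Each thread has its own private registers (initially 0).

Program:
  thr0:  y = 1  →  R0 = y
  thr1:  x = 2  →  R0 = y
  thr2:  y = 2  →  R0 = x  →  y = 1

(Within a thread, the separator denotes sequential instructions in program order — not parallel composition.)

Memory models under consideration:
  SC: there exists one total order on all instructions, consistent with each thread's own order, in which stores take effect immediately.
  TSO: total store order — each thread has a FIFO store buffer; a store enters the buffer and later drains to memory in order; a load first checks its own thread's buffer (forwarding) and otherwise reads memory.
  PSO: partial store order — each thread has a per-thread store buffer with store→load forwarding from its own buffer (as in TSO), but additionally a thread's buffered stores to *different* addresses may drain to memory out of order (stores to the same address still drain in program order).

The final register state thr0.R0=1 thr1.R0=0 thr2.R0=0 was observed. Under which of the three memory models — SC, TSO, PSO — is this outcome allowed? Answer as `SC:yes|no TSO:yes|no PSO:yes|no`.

outcome vector order: (thr0.R0,thr1.R0,thr2.R0)
SC (10): <1 0 2> <1 1 0> <1 1 2> <1 2 0> <1 2 2> <2 0 2> <2 1 0> <2 1 2> <2 2 0> <2 2 2>
TSO (12): <1 0 0> <1 0 2> <1 1 0> <1 1 2> <1 2 0> <1 2 2> <2 0 0> <2 0 2> <2 1 0> <2 1 2> <2 2 0> <2 2 2>
PSO (12): <1 0 0> <1 0 2> <1 1 0> <1 1 2> <1 2 0> <1 2 2> <2 0 0> <2 0 2> <2 1 0> <2 1 2> <2 2 0> <2 2 2>
target <1 0 0> ∈ {TSO,PSO}

SC:no TSO:yes PSO:yes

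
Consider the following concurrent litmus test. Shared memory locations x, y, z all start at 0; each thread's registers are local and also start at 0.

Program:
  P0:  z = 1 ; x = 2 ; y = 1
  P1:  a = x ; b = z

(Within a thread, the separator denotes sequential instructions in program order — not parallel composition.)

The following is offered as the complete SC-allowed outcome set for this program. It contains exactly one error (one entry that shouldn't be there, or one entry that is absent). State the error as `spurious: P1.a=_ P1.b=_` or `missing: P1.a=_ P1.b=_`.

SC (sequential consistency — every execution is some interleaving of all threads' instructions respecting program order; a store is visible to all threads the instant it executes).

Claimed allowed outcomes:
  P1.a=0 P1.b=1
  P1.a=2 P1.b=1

missing: P1.a=0 P1.b=0

outcome vector order: (P1.a,P1.b)
under SC → <0 0>; <0 1>; <2 1>
SC∖claimed = {<0 0>}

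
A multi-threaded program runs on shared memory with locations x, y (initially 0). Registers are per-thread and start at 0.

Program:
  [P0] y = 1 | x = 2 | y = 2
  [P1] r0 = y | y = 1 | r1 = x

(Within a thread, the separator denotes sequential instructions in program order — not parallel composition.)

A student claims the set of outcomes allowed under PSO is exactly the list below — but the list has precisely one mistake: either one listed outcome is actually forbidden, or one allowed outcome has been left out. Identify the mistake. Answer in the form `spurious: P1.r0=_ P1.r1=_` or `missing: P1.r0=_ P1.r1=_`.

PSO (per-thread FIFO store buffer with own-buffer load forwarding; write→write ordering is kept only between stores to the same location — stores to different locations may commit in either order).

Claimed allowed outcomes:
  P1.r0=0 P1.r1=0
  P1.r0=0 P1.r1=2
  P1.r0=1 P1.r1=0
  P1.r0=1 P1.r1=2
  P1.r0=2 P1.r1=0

outcome vector order: (P1.r0,P1.r1)
[PSO] allowed = {00, 02, 10, 12, 20, 22}
PSO∖claimed = {22}

missing: P1.r0=2 P1.r1=2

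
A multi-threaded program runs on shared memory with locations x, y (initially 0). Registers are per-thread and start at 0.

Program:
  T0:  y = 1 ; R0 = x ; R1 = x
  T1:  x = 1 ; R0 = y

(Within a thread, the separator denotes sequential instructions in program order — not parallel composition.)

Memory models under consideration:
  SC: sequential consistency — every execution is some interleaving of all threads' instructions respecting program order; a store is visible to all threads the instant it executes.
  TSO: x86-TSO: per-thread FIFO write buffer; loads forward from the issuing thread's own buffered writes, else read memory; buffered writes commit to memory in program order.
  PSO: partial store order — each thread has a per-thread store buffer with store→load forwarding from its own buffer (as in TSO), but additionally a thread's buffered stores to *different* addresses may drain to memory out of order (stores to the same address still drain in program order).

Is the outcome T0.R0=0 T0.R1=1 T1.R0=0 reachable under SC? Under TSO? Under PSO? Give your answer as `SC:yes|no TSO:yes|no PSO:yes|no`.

outcome vector order: (T0.R0,T0.R1,T1.R0)
SC (4): (0,0,1); (0,1,1); (1,1,0); (1,1,1)
TSO (6): (0,0,0); (0,0,1); (0,1,0); (0,1,1); (1,1,0); (1,1,1)
PSO (6): (0,0,0); (0,0,1); (0,1,0); (0,1,1); (1,1,0); (1,1,1)
target (0,1,0) ∈ {TSO,PSO}

SC:no TSO:yes PSO:yes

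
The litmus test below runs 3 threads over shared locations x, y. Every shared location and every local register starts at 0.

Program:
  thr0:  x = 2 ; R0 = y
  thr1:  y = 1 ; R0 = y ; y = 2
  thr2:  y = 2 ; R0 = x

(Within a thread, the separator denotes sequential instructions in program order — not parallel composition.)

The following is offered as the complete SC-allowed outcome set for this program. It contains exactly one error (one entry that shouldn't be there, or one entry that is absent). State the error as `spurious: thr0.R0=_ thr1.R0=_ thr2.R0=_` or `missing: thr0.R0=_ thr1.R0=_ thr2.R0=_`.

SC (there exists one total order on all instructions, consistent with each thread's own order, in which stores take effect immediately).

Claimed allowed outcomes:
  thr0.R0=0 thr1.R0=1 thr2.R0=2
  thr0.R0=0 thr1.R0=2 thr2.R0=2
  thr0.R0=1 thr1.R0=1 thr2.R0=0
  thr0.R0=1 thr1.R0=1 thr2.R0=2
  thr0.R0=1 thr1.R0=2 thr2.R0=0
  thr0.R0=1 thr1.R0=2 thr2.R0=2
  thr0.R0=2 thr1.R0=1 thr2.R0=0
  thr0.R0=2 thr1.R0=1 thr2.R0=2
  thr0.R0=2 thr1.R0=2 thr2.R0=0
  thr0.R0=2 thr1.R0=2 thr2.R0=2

outcome vector order: (thr0.R0,thr1.R0,thr2.R0)
SC: 9 outcomes — {012 022 110 112 122 210 212 220 222}
claimed∖SC = {120}

spurious: thr0.R0=1 thr1.R0=2 thr2.R0=0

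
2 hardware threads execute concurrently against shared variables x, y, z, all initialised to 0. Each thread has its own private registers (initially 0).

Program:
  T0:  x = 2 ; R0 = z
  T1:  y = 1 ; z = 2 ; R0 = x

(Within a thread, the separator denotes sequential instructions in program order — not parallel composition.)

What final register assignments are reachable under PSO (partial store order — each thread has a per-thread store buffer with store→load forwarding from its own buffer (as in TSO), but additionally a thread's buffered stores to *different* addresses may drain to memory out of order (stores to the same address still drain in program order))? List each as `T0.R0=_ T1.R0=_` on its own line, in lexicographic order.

T0.R0=0 T1.R0=0
T0.R0=0 T1.R0=2
T0.R0=2 T1.R0=0
T0.R0=2 T1.R0=2

outcome vector order: (T0.R0,T1.R0)
|PSO outcomes| = 4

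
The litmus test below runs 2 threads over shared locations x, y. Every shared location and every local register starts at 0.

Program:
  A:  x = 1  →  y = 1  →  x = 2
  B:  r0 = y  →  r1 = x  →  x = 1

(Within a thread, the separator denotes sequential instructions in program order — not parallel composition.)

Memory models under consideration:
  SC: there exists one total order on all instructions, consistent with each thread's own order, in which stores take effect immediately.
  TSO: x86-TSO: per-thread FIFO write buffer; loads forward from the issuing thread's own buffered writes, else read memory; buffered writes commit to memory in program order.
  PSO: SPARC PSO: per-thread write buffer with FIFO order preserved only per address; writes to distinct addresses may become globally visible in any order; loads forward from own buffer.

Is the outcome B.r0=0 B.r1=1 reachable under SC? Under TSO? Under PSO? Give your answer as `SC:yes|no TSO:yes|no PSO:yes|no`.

outcome vector order: (B.r0,B.r1)
[SC] allowed = {00, 01, 02, 11, 12}
[TSO] allowed = {00, 01, 02, 11, 12}
[PSO] allowed = {00, 01, 02, 10, 11, 12}
target 01 ∈ {SC,TSO,PSO}

SC:yes TSO:yes PSO:yes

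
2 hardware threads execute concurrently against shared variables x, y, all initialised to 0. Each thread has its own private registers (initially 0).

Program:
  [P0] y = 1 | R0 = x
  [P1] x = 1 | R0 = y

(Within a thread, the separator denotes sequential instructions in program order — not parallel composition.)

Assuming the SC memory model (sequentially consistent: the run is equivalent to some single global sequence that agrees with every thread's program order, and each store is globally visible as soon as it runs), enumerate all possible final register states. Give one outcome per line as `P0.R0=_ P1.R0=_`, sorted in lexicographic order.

P0.R0=0 P1.R0=1
P0.R0=1 P1.R0=0
P0.R0=1 P1.R0=1

outcome vector order: (P0.R0,P1.R0)
|SC outcomes| = 3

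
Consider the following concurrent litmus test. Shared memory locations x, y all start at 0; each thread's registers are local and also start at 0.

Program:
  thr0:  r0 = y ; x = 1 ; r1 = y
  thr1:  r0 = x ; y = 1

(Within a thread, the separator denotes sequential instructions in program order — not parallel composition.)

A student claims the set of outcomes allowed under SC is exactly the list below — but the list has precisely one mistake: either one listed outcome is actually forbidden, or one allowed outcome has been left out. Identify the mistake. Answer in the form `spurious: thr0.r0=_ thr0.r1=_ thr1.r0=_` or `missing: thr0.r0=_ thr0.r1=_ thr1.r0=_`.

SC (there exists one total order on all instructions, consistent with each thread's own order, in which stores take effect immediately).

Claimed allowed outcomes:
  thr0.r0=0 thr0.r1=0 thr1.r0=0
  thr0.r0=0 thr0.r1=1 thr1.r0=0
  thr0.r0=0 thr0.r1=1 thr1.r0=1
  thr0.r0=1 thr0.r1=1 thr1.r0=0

outcome vector order: (thr0.r0,thr0.r1,thr1.r0)
SC (5): 000, 001, 010, 011, 110
SC∖claimed = {001}

missing: thr0.r0=0 thr0.r1=0 thr1.r0=1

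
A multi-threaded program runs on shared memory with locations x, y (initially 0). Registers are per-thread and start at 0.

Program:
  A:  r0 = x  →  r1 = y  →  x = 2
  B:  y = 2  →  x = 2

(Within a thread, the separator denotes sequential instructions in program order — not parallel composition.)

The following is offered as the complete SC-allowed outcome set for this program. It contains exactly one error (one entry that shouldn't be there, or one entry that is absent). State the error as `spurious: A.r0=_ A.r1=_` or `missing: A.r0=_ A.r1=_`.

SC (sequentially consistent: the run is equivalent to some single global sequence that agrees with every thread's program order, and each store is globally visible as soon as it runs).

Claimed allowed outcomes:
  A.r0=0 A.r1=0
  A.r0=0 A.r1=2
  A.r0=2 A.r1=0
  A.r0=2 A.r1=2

spurious: A.r0=2 A.r1=0

outcome vector order: (A.r0,A.r1)
under SC → <0 0>, <0 2>, <2 2>
claimed∖SC = {<2 0>}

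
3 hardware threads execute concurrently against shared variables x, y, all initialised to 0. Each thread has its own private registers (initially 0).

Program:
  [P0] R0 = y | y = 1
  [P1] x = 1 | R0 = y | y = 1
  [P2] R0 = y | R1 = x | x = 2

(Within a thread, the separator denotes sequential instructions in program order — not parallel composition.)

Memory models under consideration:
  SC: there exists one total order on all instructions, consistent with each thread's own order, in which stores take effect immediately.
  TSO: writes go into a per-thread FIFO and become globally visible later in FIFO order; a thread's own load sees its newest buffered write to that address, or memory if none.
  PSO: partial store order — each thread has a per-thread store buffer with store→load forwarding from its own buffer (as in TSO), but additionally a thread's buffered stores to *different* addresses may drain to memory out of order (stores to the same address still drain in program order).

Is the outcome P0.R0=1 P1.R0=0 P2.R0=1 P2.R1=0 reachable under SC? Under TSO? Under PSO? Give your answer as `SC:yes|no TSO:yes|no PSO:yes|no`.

SC:no TSO:no PSO:yes

outcome vector order: (P0.R0,P1.R0,P2.R0,P2.R1)
SC: 10 outcomes — {0000; 0001; 0011; 0100; 0101; 0110; 0111; 1000; 1001; 1011}
TSO: 11 outcomes — {0000; 0001; 0010; 0011; 0100; 0101; 0110; 0111; 1000; 1001; 1011}
PSO: 12 outcomes — {0000; 0001; 0010; 0011; 0100; 0101; 0110; 0111; 1000; 1001; 1010; 1011}
target 1010 ∈ {PSO}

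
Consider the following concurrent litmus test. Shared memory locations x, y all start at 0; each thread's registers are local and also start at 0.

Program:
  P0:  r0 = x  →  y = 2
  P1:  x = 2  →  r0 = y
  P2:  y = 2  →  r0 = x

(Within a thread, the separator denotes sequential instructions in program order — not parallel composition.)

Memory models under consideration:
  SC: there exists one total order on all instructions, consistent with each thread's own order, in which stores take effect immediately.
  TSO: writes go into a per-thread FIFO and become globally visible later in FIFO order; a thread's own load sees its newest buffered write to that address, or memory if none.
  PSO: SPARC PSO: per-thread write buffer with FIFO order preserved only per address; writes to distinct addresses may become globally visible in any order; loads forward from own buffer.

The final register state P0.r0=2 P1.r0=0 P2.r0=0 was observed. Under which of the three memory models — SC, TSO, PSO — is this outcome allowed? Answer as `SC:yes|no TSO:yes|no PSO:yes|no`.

outcome vector order: (P0.r0,P1.r0,P2.r0)
[SC] allowed = {<0 0 2> <0 2 0> <0 2 2> <2 0 2> <2 2 0> <2 2 2>}
[TSO] allowed = {<0 0 0> <0 0 2> <0 2 0> <0 2 2> <2 0 0> <2 0 2> <2 2 0> <2 2 2>}
[PSO] allowed = {<0 0 0> <0 0 2> <0 2 0> <0 2 2> <2 0 0> <2 0 2> <2 2 0> <2 2 2>}
target <2 0 0> ∈ {TSO,PSO}

SC:no TSO:yes PSO:yes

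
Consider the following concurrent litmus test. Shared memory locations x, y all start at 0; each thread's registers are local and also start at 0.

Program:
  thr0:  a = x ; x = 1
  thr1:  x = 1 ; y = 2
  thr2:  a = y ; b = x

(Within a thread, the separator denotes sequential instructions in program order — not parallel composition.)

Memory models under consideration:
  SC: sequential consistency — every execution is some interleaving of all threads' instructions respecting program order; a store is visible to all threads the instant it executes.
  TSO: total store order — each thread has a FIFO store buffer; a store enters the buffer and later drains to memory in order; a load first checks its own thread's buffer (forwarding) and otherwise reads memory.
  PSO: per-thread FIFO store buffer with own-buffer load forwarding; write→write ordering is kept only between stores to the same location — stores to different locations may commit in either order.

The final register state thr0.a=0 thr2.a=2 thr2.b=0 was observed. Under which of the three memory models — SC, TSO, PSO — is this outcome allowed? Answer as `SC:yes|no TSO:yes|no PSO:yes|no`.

SC:no TSO:no PSO:yes

outcome vector order: (thr0.a,thr2.a,thr2.b)
SC (6): 000 001 021 100 101 121
TSO (6): 000 001 021 100 101 121
PSO (8): 000 001 020 021 100 101 120 121
target 020 ∈ {PSO}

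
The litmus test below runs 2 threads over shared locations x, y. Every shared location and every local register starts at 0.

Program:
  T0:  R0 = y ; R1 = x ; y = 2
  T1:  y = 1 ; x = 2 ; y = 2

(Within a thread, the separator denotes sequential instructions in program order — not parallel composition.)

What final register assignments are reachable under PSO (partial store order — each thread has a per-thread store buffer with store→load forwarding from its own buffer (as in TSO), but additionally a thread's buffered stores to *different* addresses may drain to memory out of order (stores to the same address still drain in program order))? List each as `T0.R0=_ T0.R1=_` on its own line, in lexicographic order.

T0.R0=0 T0.R1=0
T0.R0=0 T0.R1=2
T0.R0=1 T0.R1=0
T0.R0=1 T0.R1=2
T0.R0=2 T0.R1=0
T0.R0=2 T0.R1=2

outcome vector order: (T0.R0,T0.R1)
|PSO outcomes| = 6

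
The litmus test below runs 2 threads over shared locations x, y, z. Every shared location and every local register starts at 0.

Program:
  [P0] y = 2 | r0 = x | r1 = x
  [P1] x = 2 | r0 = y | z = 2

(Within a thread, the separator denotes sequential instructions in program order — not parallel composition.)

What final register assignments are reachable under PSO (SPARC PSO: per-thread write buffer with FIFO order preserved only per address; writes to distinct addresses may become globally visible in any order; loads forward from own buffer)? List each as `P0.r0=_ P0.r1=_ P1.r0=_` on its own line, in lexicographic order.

P0.r0=0 P0.r1=0 P1.r0=0
P0.r0=0 P0.r1=0 P1.r0=2
P0.r0=0 P0.r1=2 P1.r0=0
P0.r0=0 P0.r1=2 P1.r0=2
P0.r0=2 P0.r1=2 P1.r0=0
P0.r0=2 P0.r1=2 P1.r0=2

outcome vector order: (P0.r0,P0.r1,P1.r0)
|PSO outcomes| = 6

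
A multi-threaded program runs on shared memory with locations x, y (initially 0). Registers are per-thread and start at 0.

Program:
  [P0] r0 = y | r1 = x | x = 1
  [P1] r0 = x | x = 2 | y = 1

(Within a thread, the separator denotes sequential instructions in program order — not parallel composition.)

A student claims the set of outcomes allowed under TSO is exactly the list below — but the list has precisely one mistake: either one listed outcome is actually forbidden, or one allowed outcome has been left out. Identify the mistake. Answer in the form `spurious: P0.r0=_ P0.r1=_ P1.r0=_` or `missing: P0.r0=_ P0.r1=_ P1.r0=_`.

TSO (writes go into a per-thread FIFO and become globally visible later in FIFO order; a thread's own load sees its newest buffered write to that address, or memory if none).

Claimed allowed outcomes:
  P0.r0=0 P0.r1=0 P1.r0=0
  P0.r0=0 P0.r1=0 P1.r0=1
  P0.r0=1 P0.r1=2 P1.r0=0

missing: P0.r0=0 P0.r1=2 P1.r0=0

outcome vector order: (P0.r0,P0.r1,P1.r0)
under TSO → (0,0,0), (0,0,1), (0,2,0), (1,2,0)
TSO∖claimed = {(0,2,0)}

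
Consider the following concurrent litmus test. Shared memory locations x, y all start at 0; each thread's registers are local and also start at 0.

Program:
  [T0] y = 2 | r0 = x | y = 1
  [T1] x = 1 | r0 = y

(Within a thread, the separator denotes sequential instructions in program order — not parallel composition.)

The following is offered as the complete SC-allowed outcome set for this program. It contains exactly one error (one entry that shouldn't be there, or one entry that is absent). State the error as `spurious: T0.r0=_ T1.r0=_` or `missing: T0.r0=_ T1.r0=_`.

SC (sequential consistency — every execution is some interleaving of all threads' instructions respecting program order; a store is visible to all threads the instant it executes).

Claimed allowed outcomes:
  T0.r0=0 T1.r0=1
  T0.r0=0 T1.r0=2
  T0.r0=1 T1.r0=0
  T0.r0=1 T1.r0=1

missing: T0.r0=1 T1.r0=2

outcome vector order: (T0.r0,T1.r0)
under SC → 01; 02; 10; 11; 12
SC∖claimed = {12}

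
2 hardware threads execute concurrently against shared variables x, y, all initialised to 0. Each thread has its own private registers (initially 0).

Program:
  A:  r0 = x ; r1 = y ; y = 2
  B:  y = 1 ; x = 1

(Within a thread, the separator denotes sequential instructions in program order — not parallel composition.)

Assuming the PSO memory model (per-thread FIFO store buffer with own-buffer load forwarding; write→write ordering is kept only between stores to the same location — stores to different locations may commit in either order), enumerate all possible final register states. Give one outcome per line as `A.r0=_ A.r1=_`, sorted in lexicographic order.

outcome vector order: (A.r0,A.r1)
|PSO outcomes| = 4

A.r0=0 A.r1=0
A.r0=0 A.r1=1
A.r0=1 A.r1=0
A.r0=1 A.r1=1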